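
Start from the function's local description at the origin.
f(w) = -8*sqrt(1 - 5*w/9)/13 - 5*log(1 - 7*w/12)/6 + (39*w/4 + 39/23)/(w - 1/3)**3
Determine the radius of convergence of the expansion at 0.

Denominator factor (w - 1/3)^3: pole of order 3 at 1/3, modulus 1/3.
Branch term (-5/6)*log(1 - w/(12/7)): its argument vanishes at w = 12/7, a logarithmic branch point, modulus 12/7.
Branch term (-8/13)*sqrt(1 - w/(9/5)): its argument vanishes at w = 9/5, a square-root branch point, modulus 9/5.
The radius of convergence is the smallest modulus among the singular points: 1/3.

The radius of convergence is 1/3.


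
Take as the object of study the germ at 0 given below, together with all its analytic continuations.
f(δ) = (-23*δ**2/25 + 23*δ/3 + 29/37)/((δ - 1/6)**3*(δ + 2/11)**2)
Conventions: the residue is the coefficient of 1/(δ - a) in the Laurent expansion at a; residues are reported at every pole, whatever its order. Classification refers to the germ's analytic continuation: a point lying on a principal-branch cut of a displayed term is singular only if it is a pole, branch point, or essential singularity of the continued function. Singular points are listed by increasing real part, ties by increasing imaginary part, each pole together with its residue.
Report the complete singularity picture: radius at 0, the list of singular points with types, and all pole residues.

Radius of convergence at 0: 1/6.
At -2/11: a pole of order 2; residue -3042030024/51770585.
At 1/6: a pole of order 3; residue 3042030024/51770585.

Denominator factor (δ - 1/6)^3: pole of order 3 at 1/6, modulus 1/6.
Denominator factor (δ + 2/11)^2: pole of order 2 at -2/11, modulus 2/11.
The radius of convergence is the smallest modulus among the singular points: 1/6.
At the order-2 pole -2/11 set g(δ) = (δ - (-2/11))^2*f(δ) = (-23*δ**2/25 + 23*δ/3 + 29/37)/(δ - 1/6)**3.
Order-2 pole: residue = g'(a); g'(-2/11) = -3042030024/51770585, so the residue is -3042030024/51770585.
At the order-3 pole 1/6 set g(δ) = (δ - (1/6))^3*f(δ) = (-23*δ**2/25 + 23*δ/3 + 29/37)/(δ + 2/11)**2.
Order-3 pole: residue = g''(a)/2; g''(1/6) = 6084060048/51770585, so the residue is 3042030024/51770585.
List the singular points by increasing real part (a conjugate pair: the negative imaginary part first).


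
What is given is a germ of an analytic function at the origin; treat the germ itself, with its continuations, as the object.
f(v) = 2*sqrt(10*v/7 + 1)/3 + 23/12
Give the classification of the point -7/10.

The point is an algebraic (square-root) branch point.

The term (2/3)*sqrt(1 - v/(-7/10)) has argument 1 - -7/10/(-7/10) = 0 at -7/10: a square-root (algebraic, two-sheeted) branch point; the remaining terms are analytic or single-valued there.


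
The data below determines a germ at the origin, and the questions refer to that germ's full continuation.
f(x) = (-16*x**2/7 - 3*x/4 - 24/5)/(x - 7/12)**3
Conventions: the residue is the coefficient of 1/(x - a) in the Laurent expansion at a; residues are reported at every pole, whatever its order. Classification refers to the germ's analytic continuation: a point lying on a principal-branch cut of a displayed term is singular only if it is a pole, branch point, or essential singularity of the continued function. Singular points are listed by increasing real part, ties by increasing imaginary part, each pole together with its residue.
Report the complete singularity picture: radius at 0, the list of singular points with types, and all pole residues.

Radius of convergence at 0: 7/12.
At 7/12: a pole of order 3; residue -16/7.

Denominator factor (x - 7/12)^3: pole of order 3 at 7/12, modulus 7/12.
The radius of convergence is the smallest modulus among the singular points: 7/12.
At the order-3 pole 7/12 set g(x) = (x - (7/12))^3*f(x) = -16*x**2/7 - 3*x/4 - 24/5.
Order-3 pole: residue = g''(a)/2; g''(7/12) = -32/7, so the residue is -16/7.


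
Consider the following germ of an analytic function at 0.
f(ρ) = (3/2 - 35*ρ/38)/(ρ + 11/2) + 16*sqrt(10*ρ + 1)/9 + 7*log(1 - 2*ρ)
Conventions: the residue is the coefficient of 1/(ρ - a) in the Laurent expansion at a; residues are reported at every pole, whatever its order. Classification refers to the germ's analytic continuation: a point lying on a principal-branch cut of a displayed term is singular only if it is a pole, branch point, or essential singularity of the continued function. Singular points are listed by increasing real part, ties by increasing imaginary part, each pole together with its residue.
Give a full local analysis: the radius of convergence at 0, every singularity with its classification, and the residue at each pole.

Denominator factor (ρ + 11/2): pole of order 1 at -11/2, modulus 11/2.
Branch term (7)*log(1 - ρ/(1/2)): its argument vanishes at ρ = 1/2, a logarithmic branch point, modulus 1/2.
Branch term (16/9)*sqrt(1 - ρ/(-1/10)): its argument vanishes at ρ = -1/10, a square-root branch point, modulus 1/10.
The radius of convergence is the smallest modulus among the singular points: 1/10.
The branch terms are analytic at -11/2 and contribute nothing to the residue; only the rational part matters.
At the order-1 pole -11/2 set g(ρ) = (ρ - (-11/2))*(rational part) = 3/2 - 35*ρ/38.
Simple pole: residue = g(a) at a = -11/2, which is 499/76.
List the singular points by increasing real part (a conjugate pair: the negative imaginary part first).

Radius of convergence at 0: 1/10.
At -11/2: a pole of order 1; residue 499/76.
At -1/10: an algebraic (square-root) branch point.
At 1/2: a logarithmic branch point.


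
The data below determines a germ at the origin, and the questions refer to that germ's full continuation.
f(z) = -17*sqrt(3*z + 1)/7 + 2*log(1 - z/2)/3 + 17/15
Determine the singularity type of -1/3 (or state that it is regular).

The point is an algebraic (square-root) branch point.

The term (-17/7)*sqrt(1 - z/(-1/3)) has argument 1 - -1/3/(-1/3) = 0 at -1/3: a square-root (algebraic, two-sheeted) branch point; the remaining terms are analytic or single-valued there.


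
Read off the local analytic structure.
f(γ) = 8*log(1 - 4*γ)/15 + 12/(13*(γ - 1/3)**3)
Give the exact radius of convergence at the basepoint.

Denominator factor (γ - 1/3)^3: pole of order 3 at 1/3, modulus 1/3.
Branch term (8/15)*log(1 - γ/(1/4)): its argument vanishes at γ = 1/4, a logarithmic branch point, modulus 1/4.
The radius of convergence is the smallest modulus among the singular points: 1/4.

The radius of convergence is 1/4.


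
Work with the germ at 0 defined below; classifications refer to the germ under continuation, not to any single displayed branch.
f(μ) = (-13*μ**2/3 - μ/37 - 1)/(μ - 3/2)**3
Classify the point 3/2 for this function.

The point is a pole of order 3.

The denominator factor μ - 3/2 vanishes at 3/2 and appears to the power 3; the numerator there equals -1597/148, nonzero, and no other factor vanishes.
Hence a pole whose order is the multiplicity, 3.


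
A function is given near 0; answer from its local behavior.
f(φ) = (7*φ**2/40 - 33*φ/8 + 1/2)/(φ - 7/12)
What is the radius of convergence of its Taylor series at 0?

Denominator factor (φ - 7/12): pole of order 1 at 7/12, modulus 7/12.
The radius of convergence is the smallest modulus among the singular points: 7/12.

The radius of convergence is 7/12.


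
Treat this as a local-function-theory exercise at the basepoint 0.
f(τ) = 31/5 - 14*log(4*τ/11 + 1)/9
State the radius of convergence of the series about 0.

Branch term (-14/9)*log(1 - τ/(-11/4)): its argument vanishes at τ = -11/4, a logarithmic branch point, modulus 11/4.
The radius of convergence is the smallest modulus among the singular points: 11/4.

The radius of convergence is 11/4.


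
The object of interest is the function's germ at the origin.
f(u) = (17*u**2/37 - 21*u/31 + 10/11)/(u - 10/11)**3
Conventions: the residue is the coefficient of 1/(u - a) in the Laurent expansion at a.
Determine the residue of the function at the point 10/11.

At the order-3 pole 10/11 set g(u) = (u - (10/11))^3*f(u) = 17*u**2/37 - 21*u/31 + 10/11.
Order-3 pole: residue = g''(a)/2; g''(10/11) = 34/37, so the residue is 17/37.

The residue is 17/37.


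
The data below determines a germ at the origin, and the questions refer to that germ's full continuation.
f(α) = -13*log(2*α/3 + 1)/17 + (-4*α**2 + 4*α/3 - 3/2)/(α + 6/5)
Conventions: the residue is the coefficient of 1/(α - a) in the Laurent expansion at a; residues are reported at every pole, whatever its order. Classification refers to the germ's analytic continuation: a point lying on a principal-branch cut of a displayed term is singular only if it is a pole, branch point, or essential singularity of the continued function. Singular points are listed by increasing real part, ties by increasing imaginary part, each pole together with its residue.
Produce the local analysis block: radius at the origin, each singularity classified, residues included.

Radius of convergence at 0: 6/5.
At -3/2: a logarithmic branch point.
At -6/5: a pole of order 1; residue -443/50.

Denominator factor (α + 6/5): pole of order 1 at -6/5, modulus 6/5.
Branch term (-13/17)*log(1 - α/(-3/2)): its argument vanishes at α = -3/2, a logarithmic branch point, modulus 3/2.
The radius of convergence is the smallest modulus among the singular points: 6/5.
The branch term is analytic at -6/5 and contributes nothing to the residue; only the rational part matters.
At the order-1 pole -6/5 set g(α) = (α - (-6/5))*(rational part) = -4*α**2 + 4*α/3 - 3/2.
Simple pole: residue = g(a) at a = -6/5, which is -443/50.
List the singular points by increasing real part (a conjugate pair: the negative imaginary part first).


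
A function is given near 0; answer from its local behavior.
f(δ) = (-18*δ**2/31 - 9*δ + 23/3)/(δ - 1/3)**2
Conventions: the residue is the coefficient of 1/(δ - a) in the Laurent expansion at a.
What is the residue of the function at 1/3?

The residue is -291/31.

At the order-2 pole 1/3 set g(δ) = (δ - (1/3))^2*f(δ) = -18*δ**2/31 - 9*δ + 23/3.
Order-2 pole: residue = g'(a); g'(1/3) = -291/31, so the residue is -291/31.


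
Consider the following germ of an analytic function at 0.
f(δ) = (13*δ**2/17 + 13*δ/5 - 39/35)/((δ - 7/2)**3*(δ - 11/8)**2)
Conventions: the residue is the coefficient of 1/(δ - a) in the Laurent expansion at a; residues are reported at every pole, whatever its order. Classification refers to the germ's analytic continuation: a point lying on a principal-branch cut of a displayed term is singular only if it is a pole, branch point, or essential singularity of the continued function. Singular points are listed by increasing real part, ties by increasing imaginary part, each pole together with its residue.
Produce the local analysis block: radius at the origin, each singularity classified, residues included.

Radius of convergence at 0: 11/8.
At 11/8: a pole of order 2; residue -52917696/49694995.
At 7/2: a pole of order 3; residue 52917696/49694995.

Denominator factor (δ - 11/8)^2: pole of order 2 at 11/8, modulus 11/8.
Denominator factor (δ - 7/2)^3: pole of order 3 at 7/2, modulus 7/2.
The radius of convergence is the smallest modulus among the singular points: 11/8.
At the order-2 pole 11/8 set g(δ) = (δ - (11/8))^2*f(δ) = (13*δ**2/17 + 13*δ/5 - 39/35)/(δ - 7/2)**3.
Order-2 pole: residue = g'(a); g'(11/8) = -52917696/49694995, so the residue is -52917696/49694995.
At the order-3 pole 7/2 set g(δ) = (δ - (7/2))^3*f(δ) = (13*δ**2/17 + 13*δ/5 - 39/35)/(δ - 11/8)**2.
Order-3 pole: residue = g''(a)/2; g''(7/2) = 105835392/49694995, so the residue is 52917696/49694995.
List the singular points by increasing real part (a conjugate pair: the negative imaginary part first).


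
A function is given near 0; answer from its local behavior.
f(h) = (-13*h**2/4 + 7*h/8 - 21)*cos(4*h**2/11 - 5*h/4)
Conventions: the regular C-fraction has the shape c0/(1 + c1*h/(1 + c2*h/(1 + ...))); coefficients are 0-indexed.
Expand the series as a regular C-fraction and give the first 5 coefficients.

The regular C-fraction coefficients are [-21, 1/24, -2533/168, 12302811/780164, 4873336011/304705087016].

Taylor coefficients (expand at 0): a_0 = -21, a_1 = 7/8, a_2 = 421/32, a_3 = -28805/2816, a_4 = 542449/247808.
c0 = a_0 = -21. Peel one level at a time: if S = 1 + c*h/S' with S'(0) = 1, then c is the h-coefficient of S and S' = c*h/(S - 1).
S_1 = c0/f = 1 + (1/24)*h + (2533/4032)*h^2 + ...; c1 = 1/24.
S_2 = c1*h/(S_1 - 1) = 1 + (-2533/168)*h + (4100937/17248)*h^2 + ...; c2 = -2533/168.
S_3 = c2*h/(S_2 - 1) = 1 + (12302811/780164)*h + (-43860024099/173901676256)*h^2 + ...; c3 = 12302811/780164.
S_4 = c3*h/(S_3 - 1) = 1 + (4873336011/304705087016)*h + ...; c4 = 4873336011/304705087016.


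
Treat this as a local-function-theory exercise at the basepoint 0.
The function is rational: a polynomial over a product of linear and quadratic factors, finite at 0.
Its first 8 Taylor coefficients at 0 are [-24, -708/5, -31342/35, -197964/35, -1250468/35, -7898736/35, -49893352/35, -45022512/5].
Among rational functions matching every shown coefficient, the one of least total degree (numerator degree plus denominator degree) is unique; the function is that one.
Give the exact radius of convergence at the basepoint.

No rational of total degree below 4 reproduces all 8 coefficients; solving the [2/2] Pade equations on them gives f(ε) = (-37*ε**2/35 - 6*ε/5 + 12)/(ε**2 + 3*ε - 1/2), whose expansion matches every shown term.
Denominator factor (ε**2 + 3*ε - 1/2): discriminant 11, real irrational roots -3/2 + (1/2)*sqrt(11) and -3/2 - (1/2)*sqrt(11); poles of order 1, moduli -3/2 + (1/2)*sqrt(11) and 3/2 + (1/2)*sqrt(11).
The radius of convergence is the smallest modulus among the singular points: -3/2 + (1/2)*sqrt(11).

The radius of convergence is -3/2 + (1/2)*sqrt(11).


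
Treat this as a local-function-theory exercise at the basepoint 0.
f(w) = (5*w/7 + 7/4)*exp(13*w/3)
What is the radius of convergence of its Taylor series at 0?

The factor exp(13*w/3) is entire and contributes no finite singular point.
The polynomial part has no poles.
No finite singular points: the Taylor series at 0 converges everywhere.

The radius of convergence is infinite.


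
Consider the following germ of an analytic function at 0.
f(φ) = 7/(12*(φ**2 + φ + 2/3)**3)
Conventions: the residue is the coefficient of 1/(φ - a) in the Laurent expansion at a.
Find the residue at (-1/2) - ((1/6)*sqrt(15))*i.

The residue is ((63/250)*sqrt(15))*i.

The factor φ**2 + φ + 2/3 splits as (φ - a)(φ - a') with a = (-1/2) - ((1/6)*sqrt(15))*i, a' = (-1/2) + ((1/6)*sqrt(15))*i. At the order-3 pole a set g(φ) = (φ - a)^3*f(φ) = [7/12] / (φ - a')^3.
Order-3 pole: residue = g''(a)/2; g''((-1/2) - ((1/6)*sqrt(15))*i) = ((63/125)*sqrt(15))*i, so the residue is ((63/250)*sqrt(15))*i.


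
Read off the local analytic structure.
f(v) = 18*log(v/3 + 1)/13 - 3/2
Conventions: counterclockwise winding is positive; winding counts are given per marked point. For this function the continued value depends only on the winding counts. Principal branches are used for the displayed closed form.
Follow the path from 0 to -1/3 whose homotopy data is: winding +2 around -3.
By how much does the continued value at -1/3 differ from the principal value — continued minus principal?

Continued minus principal equals (72/13)*pi*i.

The rational part is single-valued and drops out of the difference; each branch term changes only by its own monodromy.
(18/13)*log(1 - v/(-3)): each positive loop around -3 adds 2*pi*i to the log, so winding +2 contributes (18/13)*(2)*2*pi*i = (72/13)*pi*i.
Summing the contributions at v = -1/3 gives (72/13)*pi*i.


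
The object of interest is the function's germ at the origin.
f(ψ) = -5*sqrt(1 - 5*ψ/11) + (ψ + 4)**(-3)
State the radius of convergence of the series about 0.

Denominator factor (ψ + 4)^3: pole of order 3 at -4, modulus 4.
Branch term (-5)*sqrt(1 - ψ/(11/5)): its argument vanishes at ψ = 11/5, a square-root branch point, modulus 11/5.
The radius of convergence is the smallest modulus among the singular points: 11/5.

The radius of convergence is 11/5.


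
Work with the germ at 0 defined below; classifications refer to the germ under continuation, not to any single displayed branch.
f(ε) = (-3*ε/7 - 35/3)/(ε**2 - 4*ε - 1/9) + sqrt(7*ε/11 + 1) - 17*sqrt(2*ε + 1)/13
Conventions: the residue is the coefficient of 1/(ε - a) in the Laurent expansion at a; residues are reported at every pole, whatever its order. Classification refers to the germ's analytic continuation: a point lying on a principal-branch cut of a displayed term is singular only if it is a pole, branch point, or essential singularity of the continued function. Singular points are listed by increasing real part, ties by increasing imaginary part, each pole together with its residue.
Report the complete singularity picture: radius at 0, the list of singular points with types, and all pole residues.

Denominator factor (ε**2 - 4*ε - 1/9): discriminant 148/9, real irrational roots 2 + (1/3)*sqrt(37) and 2 - (1/3)*sqrt(37); poles of order 1, moduli 2 + (1/3)*sqrt(37) and -2 + (1/3)*sqrt(37).
Branch term (1)*sqrt(1 - ε/(-11/7)): its argument vanishes at ε = -11/7, a square-root branch point, modulus 11/7.
Branch term (-17/13)*sqrt(1 - ε/(-1/2)): its argument vanishes at ε = -1/2, a square-root branch point, modulus 1/2.
The radius of convergence is the smallest modulus among the singular points: -2 + (1/3)*sqrt(37).
The branch terms are analytic at 2 - (1/3)*sqrt(37) and contribute nothing to the residue; only the rational part matters.
The factor ε**2 - 4*ε - 1/9 splits as (ε - a)(ε - a') with a = 2 - (1/3)*sqrt(37), a' = 2 + (1/3)*sqrt(37). At the order-1 pole a set g(ε) = (ε - a)*(rational part) = [-3*ε/7 - 35/3] / (ε - a').
Simple pole: residue = g(a) at a = 2 - (1/3)*sqrt(37), which is -3/14 + (263/518)*sqrt(37).
The branch terms are analytic at 2 + (1/3)*sqrt(37) and contribute nothing to the residue; only the rational part matters.
The factor ε**2 - 4*ε - 1/9 splits as (ε - a)(ε - a') with a = 2 + (1/3)*sqrt(37), a' = 2 - (1/3)*sqrt(37). At the order-1 pole a set g(ε) = (ε - a)*(rational part) = [-3*ε/7 - 35/3] / (ε - a').
Simple pole: residue = g(a) at a = 2 + (1/3)*sqrt(37), which is -3/14 - (263/518)*sqrt(37).
List the singular points by increasing real part (a conjugate pair: the negative imaginary part first).

Radius of convergence at 0: -2 + (1/3)*sqrt(37).
At -11/7: an algebraic (square-root) branch point.
At -1/2: an algebraic (square-root) branch point.
At 2 - (1/3)*sqrt(37): a pole of order 1; residue -3/14 + (263/518)*sqrt(37).
At 2 + (1/3)*sqrt(37): a pole of order 1; residue -3/14 - (263/518)*sqrt(37).


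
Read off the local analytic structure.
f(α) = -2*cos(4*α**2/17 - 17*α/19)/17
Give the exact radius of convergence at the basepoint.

The factor cos(4*α**2/17 - 17*α/19) is entire and contributes no finite singular point.
The polynomial part has no poles.
No finite singular points: the Taylor series at 0 converges everywhere.

The radius of convergence is infinite.


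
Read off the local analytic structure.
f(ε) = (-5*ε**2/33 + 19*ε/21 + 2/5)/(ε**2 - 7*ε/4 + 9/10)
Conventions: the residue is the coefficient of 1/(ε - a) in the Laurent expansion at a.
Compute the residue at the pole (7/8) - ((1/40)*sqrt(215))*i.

The residue is (197/616) + ((1929/18920)*sqrt(215))*i.

The factor ε**2 - 7*ε/4 + 9/10 splits as (ε - a)(ε - a') with a = (7/8) - ((1/40)*sqrt(215))*i, a' = (7/8) + ((1/40)*sqrt(215))*i. At the order-1 pole a set g(ε) = (ε - a)*f(ε) = [-5*ε**2/33 + 19*ε/21 + 2/5] / (ε - a').
Simple pole: residue = g(a) at a = (7/8) - ((1/40)*sqrt(215))*i, which is (197/616) + ((1929/18920)*sqrt(215))*i.


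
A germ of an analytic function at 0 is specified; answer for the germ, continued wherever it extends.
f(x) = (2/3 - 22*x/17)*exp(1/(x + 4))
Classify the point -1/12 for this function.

The point is a regular point.

There is no denominator, hence no pole anywhere.
The essential point of exp(1/(x - (-4))) is -4, not -1/12.
So the germ continues analytically to -1/12.


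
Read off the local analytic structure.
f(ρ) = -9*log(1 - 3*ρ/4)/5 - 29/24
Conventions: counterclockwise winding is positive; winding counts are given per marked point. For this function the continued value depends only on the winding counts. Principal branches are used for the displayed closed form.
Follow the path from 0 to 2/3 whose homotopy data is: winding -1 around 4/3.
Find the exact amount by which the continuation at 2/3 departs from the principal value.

Continued minus principal equals (18/5)*pi*i.

The rational part is single-valued and drops out of the difference; each branch term changes only by its own monodromy.
(-9/5)*log(1 - ρ/(4/3)): each positive loop around 4/3 adds 2*pi*i to the log, so winding -1 contributes (-9/5)*(-1)*2*pi*i = (18/5)*pi*i.
Summing the contributions at ρ = 2/3 gives (18/5)*pi*i.


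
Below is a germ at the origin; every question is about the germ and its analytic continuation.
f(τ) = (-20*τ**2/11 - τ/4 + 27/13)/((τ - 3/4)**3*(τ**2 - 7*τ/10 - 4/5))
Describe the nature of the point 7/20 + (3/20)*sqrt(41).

The point is a pole of order 1.

The denominator factor τ**2 - 7*τ/10 - 4/5 vanishes at 7/20 + (3/20)*sqrt(41) and appears to the power 1; the numerator there equals 93/1040 - (201/880)*sqrt(41), nonzero, and no other factor vanishes.
Hence a pole whose order is the multiplicity, 1.


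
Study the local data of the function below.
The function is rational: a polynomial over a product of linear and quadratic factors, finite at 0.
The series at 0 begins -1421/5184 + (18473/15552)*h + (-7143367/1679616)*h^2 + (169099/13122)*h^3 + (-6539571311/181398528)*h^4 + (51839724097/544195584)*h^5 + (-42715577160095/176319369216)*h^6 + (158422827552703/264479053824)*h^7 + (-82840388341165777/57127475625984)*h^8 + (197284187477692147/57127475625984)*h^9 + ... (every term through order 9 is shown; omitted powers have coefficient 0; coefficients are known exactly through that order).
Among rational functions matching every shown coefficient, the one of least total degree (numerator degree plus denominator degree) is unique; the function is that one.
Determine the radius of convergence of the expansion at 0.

The radius of convergence is -2/3 + (1/21)*sqrt(574).

No rational of total degree below 8 reproduces all 10 coefficients; solving the [0/8] Pade equations on them gives f(h) = -29/(36*(h**2 - 4*h/3 - 6/7)**2*(h**2 - 11*h/9 - 2)**2), whose expansion matches every shown term.
Denominator factor (h**2 - 4*h/3 - 6/7)^2: discriminant 328/63, real irrational roots 2/3 + (1/21)*sqrt(574) and 2/3 - (1/21)*sqrt(574); poles of order 2, moduli 2/3 + (1/21)*sqrt(574) and -2/3 + (1/21)*sqrt(574).
Denominator factor (h**2 - 11*h/9 - 2)^2: discriminant 769/81, real irrational roots 11/18 + (1/18)*sqrt(769) and 11/18 - (1/18)*sqrt(769); poles of order 2, moduli 11/18 + (1/18)*sqrt(769) and -11/18 + (1/18)*sqrt(769).
The radius of convergence is the smallest modulus among the singular points: -2/3 + (1/21)*sqrt(574).


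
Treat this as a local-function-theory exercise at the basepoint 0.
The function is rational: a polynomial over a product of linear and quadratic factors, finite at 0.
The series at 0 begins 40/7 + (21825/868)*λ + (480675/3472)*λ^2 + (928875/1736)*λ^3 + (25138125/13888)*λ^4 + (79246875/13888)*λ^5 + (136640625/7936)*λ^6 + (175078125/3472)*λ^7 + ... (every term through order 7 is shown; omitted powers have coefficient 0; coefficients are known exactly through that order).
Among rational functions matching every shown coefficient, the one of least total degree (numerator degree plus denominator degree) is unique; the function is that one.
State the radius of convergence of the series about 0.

The radius of convergence is 2/5.

No rational of total degree below 4 reproduces all 8 coefficients; solving the [2/2] Pade equations on them gives f(λ) = (31*λ**2/4 - 17*λ/31 + 32/35)/(λ - 2/5)**2, whose expansion matches every shown term.
Denominator factor (λ - 2/5)^2: pole of order 2 at 2/5, modulus 2/5.
The radius of convergence is the smallest modulus among the singular points: 2/5.


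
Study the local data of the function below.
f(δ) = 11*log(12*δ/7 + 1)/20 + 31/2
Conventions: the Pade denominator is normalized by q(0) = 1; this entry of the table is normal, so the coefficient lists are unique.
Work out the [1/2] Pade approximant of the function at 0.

Taylor coefficients needed (expand at 0): a_0 = 31/2, a_1 = 33/35, a_2 = -198/245, a_3 = 1584/1715.
Write the denominator as Q(δ) = 1 + q1*δ + q2*δ^2. Requiring Q*f - P = O(δ^4) with deg P <= 1 kills the coefficients of δ^2..δ^3 in Q*f:
  δ^2: a_2 + q1*a_1 + q2*a_0 = 0, i.e. -198/245 + (33/35)*q1 + (31/2)*q2 = 0.
  δ^3: a_3 + q1*a_2 + q2*a_1 = 0, i.e. 1584/1715 + (-198/245)*q1 + (33/35)*q2 = 0.
Solving this linear system: q1 = 653/581, q2 = -66/4067.
The numerator is Q*f truncated at degree 1: P0 = a_0 = 31/2; P1 = a_1 + q1*a_0 = 106693/5810.

The Pade approximant has numerator coefficients [31/2, 106693/5810]; denominator coefficients [1, 653/581, -66/4067].


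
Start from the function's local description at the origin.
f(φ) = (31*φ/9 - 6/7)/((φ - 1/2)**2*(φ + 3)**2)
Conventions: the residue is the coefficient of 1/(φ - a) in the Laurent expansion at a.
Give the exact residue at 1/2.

At the order-2 pole 1/2 set g(φ) = (φ - (1/2))^2*f(φ) = (31*φ/9 - 6/7)/(φ + 3)**2.
Order-2 pole: residue = g'(a); g'(1/2) = 5204/21609, so the residue is 5204/21609.

The residue is 5204/21609.


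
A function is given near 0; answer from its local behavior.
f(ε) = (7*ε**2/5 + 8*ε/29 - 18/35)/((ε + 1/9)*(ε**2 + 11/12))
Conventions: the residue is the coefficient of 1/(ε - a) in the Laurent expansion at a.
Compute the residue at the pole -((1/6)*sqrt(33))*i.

The residue is (120249/122206) + ((3495/672133)*sqrt(33))*i.

The factor ε**2 + 11/12 splits as (ε - a)(ε - a') with a = -((1/6)*sqrt(33))*i, a' = ((1/6)*sqrt(33))*i. At the order-1 pole a set g(ε) = (ε - a)*f(ε) = [(7*ε**2/5 + 8*ε/29 - 18/35)/(ε + 1/9)] / (ε - a').
Simple pole: residue = g(a) at a = -((1/6)*sqrt(33))*i, which is (120249/122206) + ((3495/672133)*sqrt(33))*i.


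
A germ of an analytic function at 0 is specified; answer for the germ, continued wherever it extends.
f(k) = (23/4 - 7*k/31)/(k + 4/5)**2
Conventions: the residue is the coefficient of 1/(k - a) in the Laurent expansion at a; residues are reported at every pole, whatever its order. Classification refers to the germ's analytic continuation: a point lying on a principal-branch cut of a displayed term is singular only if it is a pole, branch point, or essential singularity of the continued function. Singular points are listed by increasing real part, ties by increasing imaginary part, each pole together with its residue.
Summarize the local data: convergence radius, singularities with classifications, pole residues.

Radius of convergence at 0: 4/5.
At -4/5: a pole of order 2; residue -7/31.

Denominator factor (k + 4/5)^2: pole of order 2 at -4/5, modulus 4/5.
The radius of convergence is the smallest modulus among the singular points: 4/5.
At the order-2 pole -4/5 set g(k) = (k - (-4/5))^2*f(k) = 23/4 - 7*k/31.
Order-2 pole: residue = g'(a); g'(-4/5) = -7/31, so the residue is -7/31.


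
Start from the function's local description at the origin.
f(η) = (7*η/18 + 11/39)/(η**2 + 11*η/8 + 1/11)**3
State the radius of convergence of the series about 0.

Denominator factor (η**2 + 11*η/8 + 1/11)^3: discriminant 1075/704, real irrational roots -11/16 + (5/176)*sqrt(473) and -11/16 - (5/176)*sqrt(473); poles of order 3, moduli 11/16 - (5/176)*sqrt(473) and 11/16 + (5/176)*sqrt(473).
The radius of convergence is the smallest modulus among the singular points: 11/16 - (5/176)*sqrt(473).

The radius of convergence is 11/16 - (5/176)*sqrt(473).


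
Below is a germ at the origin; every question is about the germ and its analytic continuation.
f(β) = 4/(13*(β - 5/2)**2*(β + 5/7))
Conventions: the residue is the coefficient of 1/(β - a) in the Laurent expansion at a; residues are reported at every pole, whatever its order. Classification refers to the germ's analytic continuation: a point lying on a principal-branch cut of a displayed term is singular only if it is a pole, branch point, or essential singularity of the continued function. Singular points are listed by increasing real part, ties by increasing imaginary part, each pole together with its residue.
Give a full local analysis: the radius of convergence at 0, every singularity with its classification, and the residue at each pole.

Denominator factor (β - 5/2)^2: pole of order 2 at 5/2, modulus 5/2.
Denominator factor (β + 5/7): pole of order 1 at -5/7, modulus 5/7.
The radius of convergence is the smallest modulus among the singular points: 5/7.
At the order-1 pole -5/7 set g(β) = (β - (-5/7))*f(β) = 4/(13*(β - 5/2)**2).
Simple pole: residue = g(a) at a = -5/7, which is 784/26325.
At the order-2 pole 5/2 set g(β) = (β - (5/2))^2*f(β) = 4/(13*(β + 5/7)).
Order-2 pole: residue = g'(a); g'(5/2) = -784/26325, so the residue is -784/26325.
List the singular points by increasing real part (a conjugate pair: the negative imaginary part first).

Radius of convergence at 0: 5/7.
At -5/7: a pole of order 1; residue 784/26325.
At 5/2: a pole of order 2; residue -784/26325.


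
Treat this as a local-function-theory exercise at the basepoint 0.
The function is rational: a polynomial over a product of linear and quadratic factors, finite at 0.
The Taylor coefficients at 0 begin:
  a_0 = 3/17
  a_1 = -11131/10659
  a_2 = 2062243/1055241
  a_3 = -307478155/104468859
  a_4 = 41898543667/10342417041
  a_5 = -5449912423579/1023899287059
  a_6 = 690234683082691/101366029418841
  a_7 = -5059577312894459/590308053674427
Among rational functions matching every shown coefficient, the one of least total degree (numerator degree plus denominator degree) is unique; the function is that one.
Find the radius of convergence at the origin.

No rational of total degree below 3 reproduces all 8 coefficients; solving the [1/2] Pade equations on them gives f(ω) = (3/17 - 13*ω/19)/((ω + 9/11)*(ω + 11/9)), whose expansion matches every shown term.
Denominator factor (ω + 9/11): pole of order 1 at -9/11, modulus 9/11.
Denominator factor (ω + 11/9): pole of order 1 at -11/9, modulus 11/9.
The radius of convergence is the smallest modulus among the singular points: 9/11.

The radius of convergence is 9/11.


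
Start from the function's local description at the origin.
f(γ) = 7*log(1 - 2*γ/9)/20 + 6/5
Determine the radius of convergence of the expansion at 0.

The radius of convergence is 9/2.

Branch term (7/20)*log(1 - γ/(9/2)): its argument vanishes at γ = 9/2, a logarithmic branch point, modulus 9/2.
The radius of convergence is the smallest modulus among the singular points: 9/2.


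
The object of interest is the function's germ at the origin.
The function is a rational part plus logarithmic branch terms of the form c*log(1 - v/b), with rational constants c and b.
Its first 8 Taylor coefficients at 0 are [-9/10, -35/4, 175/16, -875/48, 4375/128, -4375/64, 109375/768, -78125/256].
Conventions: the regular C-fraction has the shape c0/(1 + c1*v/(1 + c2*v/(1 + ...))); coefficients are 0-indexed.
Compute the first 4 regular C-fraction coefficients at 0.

The regular C-fraction coefficients are [-9/10, -175/18, 395/36, 15/316].

Taylor coefficients (read off): a_0 = -9/10, a_1 = -35/4, a_2 = 175/16, a_3 = -875/48.
c0 = a_0 = -9/10. Peel one level at a time: if S = 1 + c*v/S' with S'(0) = 1, then c is the v-coefficient of S and S' = c*v/(S - 1).
S_1 = c0/f = 1 + (-175/18)*v + (69125/648)*v^2 + ...; c1 = -175/18.
S_2 = c1*v/(S_1 - 1) = 1 + (395/36)*v + (-25/48)*v^2 + ...; c2 = 395/36.
S_3 = c2*v/(S_2 - 1) = 1 + (15/316)*v + ...; c3 = 15/316.


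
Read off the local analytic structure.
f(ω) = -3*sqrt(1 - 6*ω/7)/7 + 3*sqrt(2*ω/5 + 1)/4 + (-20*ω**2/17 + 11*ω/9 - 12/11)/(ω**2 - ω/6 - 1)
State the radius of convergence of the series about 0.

Denominator factor (ω**2 - ω/6 - 1): discriminant 145/36, real irrational roots 1/12 + (1/12)*sqrt(145) and 1/12 - (1/12)*sqrt(145); poles of order 1, moduli 1/12 + (1/12)*sqrt(145) and -1/12 + (1/12)*sqrt(145).
Branch term (-3/7)*sqrt(1 - ω/(7/6)): its argument vanishes at ω = 7/6, a square-root branch point, modulus 7/6.
Branch term (3/4)*sqrt(1 - ω/(-5/2)): its argument vanishes at ω = -5/2, a square-root branch point, modulus 5/2.
The radius of convergence is the smallest modulus among the singular points: -1/12 + (1/12)*sqrt(145).

The radius of convergence is -1/12 + (1/12)*sqrt(145).


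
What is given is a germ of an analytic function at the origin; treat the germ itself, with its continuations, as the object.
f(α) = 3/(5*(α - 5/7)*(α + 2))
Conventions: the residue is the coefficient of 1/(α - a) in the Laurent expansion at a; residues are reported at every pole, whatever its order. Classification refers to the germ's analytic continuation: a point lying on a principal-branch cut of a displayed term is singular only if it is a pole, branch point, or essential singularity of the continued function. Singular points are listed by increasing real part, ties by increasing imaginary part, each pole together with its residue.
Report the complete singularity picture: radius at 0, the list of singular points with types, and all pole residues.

Denominator factor (α + 2): pole of order 1 at -2, modulus 2.
Denominator factor (α - 5/7): pole of order 1 at 5/7, modulus 5/7.
The radius of convergence is the smallest modulus among the singular points: 5/7.
At the order-1 pole -2 set g(α) = (α - (-2))*f(α) = 3/(5*(α - 5/7)).
Simple pole: residue = g(a) at a = -2, which is -21/95.
At the order-1 pole 5/7 set g(α) = (α - (5/7))*f(α) = 3/(5*(α + 2)).
Simple pole: residue = g(a) at a = 5/7, which is 21/95.
List the singular points by increasing real part (a conjugate pair: the negative imaginary part first).

Radius of convergence at 0: 5/7.
At -2: a pole of order 1; residue -21/95.
At 5/7: a pole of order 1; residue 21/95.


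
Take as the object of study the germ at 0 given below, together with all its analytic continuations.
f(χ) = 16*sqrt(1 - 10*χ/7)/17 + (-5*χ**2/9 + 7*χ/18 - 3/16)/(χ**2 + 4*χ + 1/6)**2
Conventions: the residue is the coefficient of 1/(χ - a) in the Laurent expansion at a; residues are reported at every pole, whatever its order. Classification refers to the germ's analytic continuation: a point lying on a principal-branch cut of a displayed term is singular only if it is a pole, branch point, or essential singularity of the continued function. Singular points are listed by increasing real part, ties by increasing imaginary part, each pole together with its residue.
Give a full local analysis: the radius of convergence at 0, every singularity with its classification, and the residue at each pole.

Radius of convergence at 0: 2 - (1/6)*sqrt(138).
At -2 - (1/6)*sqrt(138): a pole of order 2; residue -(457/152352)*sqrt(138).
At -2 + (1/6)*sqrt(138): a pole of order 2; residue (457/152352)*sqrt(138).
At 7/10: an algebraic (square-root) branch point.


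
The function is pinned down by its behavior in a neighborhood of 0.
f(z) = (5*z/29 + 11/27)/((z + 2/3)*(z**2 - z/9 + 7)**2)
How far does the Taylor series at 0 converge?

Denominator factor (z**2 - z/9 + 7)^2: discriminant -2267/81, complex-conjugate roots (1/18) + ((1/18)*sqrt(2267))*i and (1/18) - ((1/18)*sqrt(2267))*i; poles of order 2, moduli sqrt(7) and sqrt(7).
Denominator factor (z + 2/3): pole of order 1 at -2/3, modulus 2/3.
The radius of convergence is the smallest modulus among the singular points: 2/3.

The radius of convergence is 2/3.


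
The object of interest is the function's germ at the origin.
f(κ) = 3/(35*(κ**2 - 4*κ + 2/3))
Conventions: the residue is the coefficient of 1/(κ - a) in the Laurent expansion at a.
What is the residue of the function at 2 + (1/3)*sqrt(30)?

The residue is (3/700)*sqrt(30).

The factor κ**2 - 4*κ + 2/3 splits as (κ - a)(κ - a') with a = 2 + (1/3)*sqrt(30), a' = 2 - (1/3)*sqrt(30). At the order-1 pole a set g(κ) = (κ - a)*f(κ) = [3/35] / (κ - a').
Simple pole: residue = g(a) at a = 2 + (1/3)*sqrt(30), which is (3/700)*sqrt(30).


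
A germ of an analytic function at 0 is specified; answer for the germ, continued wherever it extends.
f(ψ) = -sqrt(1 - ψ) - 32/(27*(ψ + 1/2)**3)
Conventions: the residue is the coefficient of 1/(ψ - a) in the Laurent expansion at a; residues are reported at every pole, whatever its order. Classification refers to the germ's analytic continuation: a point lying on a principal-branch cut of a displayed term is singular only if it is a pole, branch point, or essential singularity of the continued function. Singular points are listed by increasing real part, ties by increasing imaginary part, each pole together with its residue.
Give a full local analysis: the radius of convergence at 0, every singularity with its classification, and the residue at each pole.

Radius of convergence at 0: 1/2.
At -1/2: a pole of order 3; residue 0.
At 1: an algebraic (square-root) branch point.

Denominator factor (ψ + 1/2)^3: pole of order 3 at -1/2, modulus 1/2.
Branch term (-1)*sqrt(1 - ψ/(1)): its argument vanishes at ψ = 1, a square-root branch point, modulus 1.
The radius of convergence is the smallest modulus among the singular points: 1/2.
The branch term is analytic at -1/2 and contributes nothing to the residue; only the rational part matters.
At the order-3 pole -1/2 set g(ψ) = (ψ - (-1/2))^3*(rational part) = -32/27.
Order-3 pole: residue = g''(a)/2; g''(-1/2) = 0, so the residue is 0.
List the singular points by increasing real part (a conjugate pair: the negative imaginary part first).


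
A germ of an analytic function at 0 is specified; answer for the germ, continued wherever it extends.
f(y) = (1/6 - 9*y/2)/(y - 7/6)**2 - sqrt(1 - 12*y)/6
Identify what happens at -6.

The point is a regular point.

Denominator factors: y - 7/6 = -43/6 at y = -6 — none vanishes.
Branch term sqrt(1 - y/(1/12)): argument at -6 is 73, nonzero, so -6 is not its branch point (a point on a principal cut is still regular for the continued germ).
So the germ continues analytically to -6.


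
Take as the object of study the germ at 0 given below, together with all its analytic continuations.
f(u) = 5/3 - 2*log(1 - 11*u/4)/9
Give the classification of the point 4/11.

The term (-2/9)*log(1 - u/(4/11)) has argument 1 - 4/11/(4/11) = 0 at 4/11: a logarithmic (infinitely-sheeted) branch point; the remaining terms are analytic or single-valued there.

The point is a logarithmic branch point.


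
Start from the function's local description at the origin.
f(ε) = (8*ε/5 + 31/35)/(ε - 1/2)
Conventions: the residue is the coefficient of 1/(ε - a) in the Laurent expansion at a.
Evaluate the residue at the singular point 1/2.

The residue is 59/35.

At the order-1 pole 1/2 set g(ε) = (ε - (1/2))*f(ε) = 8*ε/5 + 31/35.
Simple pole: residue = g(a) at a = 1/2, which is 59/35.


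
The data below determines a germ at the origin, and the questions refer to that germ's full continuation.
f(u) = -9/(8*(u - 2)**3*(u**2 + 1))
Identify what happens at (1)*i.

The denominator factor u**2 + 1 vanishes at (1)*i and appears to the power 1; the numerator there equals -9/8, nonzero, and no other factor vanishes.
Hence a pole whose order is the multiplicity, 1.

The point is a pole of order 1.


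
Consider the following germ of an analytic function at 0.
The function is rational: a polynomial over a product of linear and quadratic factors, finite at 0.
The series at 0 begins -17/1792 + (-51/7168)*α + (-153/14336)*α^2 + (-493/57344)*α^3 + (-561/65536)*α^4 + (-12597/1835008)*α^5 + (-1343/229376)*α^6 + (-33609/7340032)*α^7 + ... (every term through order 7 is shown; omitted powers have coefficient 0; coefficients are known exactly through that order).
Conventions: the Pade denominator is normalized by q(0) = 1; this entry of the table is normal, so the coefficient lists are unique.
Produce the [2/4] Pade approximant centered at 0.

The Pade approximant has numerator coefficients [-17/1792, -17/67200, -51/44800]; denominator coefficients [1, -217/300, -37/80, 407/1600, 397/4800].

Taylor coefficients needed (read off): a_0 = -17/1792, a_1 = -51/7168, a_2 = -153/14336, a_3 = -493/57344, a_4 = -561/65536, a_5 = -12597/1835008, a_6 = -1343/229376.
Write the denominator as Q(α) = 1 + q1*α + q2*α^2 + q3*α^3 + q4*α^4. Requiring Q*f - P = O(α^7) with deg P <= 2 kills the coefficients of α^3..α^6 in Q*f:
  α^3: a_3 + q1*a_2 + q2*a_1 + q3*a_0 = 0, i.e. -493/57344 + (-153/14336)*q1 + (-51/7168)*q2 + (-17/1792)*q3 = 0.
  α^4: a_4 + q1*a_3 + q2*a_2 + q3*a_1 + q4*a_0 = 0, i.e. -561/65536 + (-493/57344)*q1 + (-153/14336)*q2 + (-51/7168)*q3 + (-17/1792)*q4 = 0.
  α^5: a_5 + q1*a_4 + q2*a_3 + q3*a_2 + q4*a_1 = 0, i.e. -12597/1835008 + (-561/65536)*q1 + (-493/57344)*q2 + (-153/14336)*q3 + (-51/7168)*q4 = 0.
  α^6: a_6 + q1*a_5 + q2*a_4 + q3*a_3 + q4*a_2 = 0, i.e. -1343/229376 + (-12597/1835008)*q1 + (-561/65536)*q2 + (-493/57344)*q3 + (-153/14336)*q4 = 0.
Solving this linear system: q1 = -217/300, q2 = -37/80, q3 = 407/1600, q4 = 397/4800.
The numerator is Q*f truncated at degree 2: P0 = a_0 = -17/1792; P1 = a_1 + q1*a_0 = -17/67200; P2 = a_2 + q1*a_1 + q2*a_0 = -51/44800.
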